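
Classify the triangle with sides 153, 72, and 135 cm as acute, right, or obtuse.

right

Compare the square of the longest side to the sum of squares of the other two: 72² + 135² = 23409 = 153².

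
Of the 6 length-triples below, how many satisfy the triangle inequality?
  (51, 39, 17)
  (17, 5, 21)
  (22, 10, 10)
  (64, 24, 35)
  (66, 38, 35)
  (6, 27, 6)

3

(17,39,51): 17+39 > 51 → valid
(5,17,21): 5+17 > 21 → valid
(10,10,22): 10+10 ≤ 22 → not valid
(24,35,64): 24+35 ≤ 64 → not valid
(35,38,66): 35+38 > 66 → valid
(6,6,27): 6+6 ≤ 27 → not valid
3 of the 6 triples form a triangle.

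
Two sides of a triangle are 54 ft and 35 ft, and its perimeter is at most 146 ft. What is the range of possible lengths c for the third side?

Triangle inequality alone gives 19 < c < 89.
The perimeter condition gives c ≤ 146 − 54 − 35 = 57.
Intersecting the two: 19 < c ≤ 57.

19 < c ≤ 57 ft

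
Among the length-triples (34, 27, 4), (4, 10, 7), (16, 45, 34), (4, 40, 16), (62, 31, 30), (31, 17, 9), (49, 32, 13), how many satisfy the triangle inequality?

2

(4,27,34): 4+27 ≤ 34 → not valid
(4,7,10): 4+7 > 10 → valid
(16,34,45): 16+34 > 45 → valid
(4,16,40): 4+16 ≤ 40 → not valid
(30,31,62): 30+31 ≤ 62 → not valid
(9,17,31): 9+17 ≤ 31 → not valid
(13,32,49): 13+32 ≤ 49 → not valid
2 of the 7 triples form a triangle.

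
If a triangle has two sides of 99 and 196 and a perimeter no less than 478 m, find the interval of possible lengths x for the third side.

183 ≤ x < 295

Triangle inequality alone gives 97 < x < 295.
The perimeter condition gives x ≥ 478 − 99 − 196 = 183.
Intersecting the two: 183 ≤ x < 295.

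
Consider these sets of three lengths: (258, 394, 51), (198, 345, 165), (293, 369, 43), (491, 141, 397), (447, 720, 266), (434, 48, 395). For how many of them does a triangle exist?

3

(51,258,394): 51+258 ≤ 394 → not valid
(165,198,345): 165+198 > 345 → valid
(43,293,369): 43+293 ≤ 369 → not valid
(141,397,491): 141+397 > 491 → valid
(266,447,720): 266+447 ≤ 720 → not valid
(48,395,434): 48+395 > 434 → valid
3 of the 6 triples form a triangle.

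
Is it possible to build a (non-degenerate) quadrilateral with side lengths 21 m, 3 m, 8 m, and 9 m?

For a quadrilateral, each side must be shorter than the sum of the others.
Here the longest side is 21, but the remaining 3 sides sum to only 20.

No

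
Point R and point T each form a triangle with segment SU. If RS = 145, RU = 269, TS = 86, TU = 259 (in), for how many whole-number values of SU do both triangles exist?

From triangle RSU: 124 < SU < 414.
From triangle TSU: 173 < SU < 345.
Intersection: 173 < SU < 345, so integers 174 through 344: 171 values.

171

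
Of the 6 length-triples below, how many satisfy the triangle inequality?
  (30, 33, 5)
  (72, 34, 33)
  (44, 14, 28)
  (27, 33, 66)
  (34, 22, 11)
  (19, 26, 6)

(5,30,33): 5+30 > 33 → valid
(33,34,72): 33+34 ≤ 72 → not valid
(14,28,44): 14+28 ≤ 44 → not valid
(27,33,66): 27+33 ≤ 66 → not valid
(11,22,34): 11+22 ≤ 34 → not valid
(6,19,26): 6+19 ≤ 26 → not valid
1 of the 6 triples forms a triangle.

1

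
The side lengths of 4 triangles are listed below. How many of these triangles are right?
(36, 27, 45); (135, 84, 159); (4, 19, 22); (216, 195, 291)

3

(36,27,45): 27²+36² = 2025 = 45² → right
(135,84,159): 84²+135² = 25281 = 159² → right
(4,19,22): 4²+19² = 377 < 484 = 22² → obtuse
(216,195,291): 195²+216² = 84681 = 291² → right
3 of the 4 are right.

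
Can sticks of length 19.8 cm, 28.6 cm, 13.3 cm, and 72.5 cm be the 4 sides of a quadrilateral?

For a quadrilateral, each side must be shorter than the sum of the others.
Here the longest side is 72.5, but the remaining 3 sides sum to only 61.7.

No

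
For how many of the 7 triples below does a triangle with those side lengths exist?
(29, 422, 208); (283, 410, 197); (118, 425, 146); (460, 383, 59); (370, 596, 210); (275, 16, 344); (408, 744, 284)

(29,208,422): 29+208 ≤ 422 → not valid
(197,283,410): 197+283 > 410 → valid
(118,146,425): 118+146 ≤ 425 → not valid
(59,383,460): 59+383 ≤ 460 → not valid
(210,370,596): 210+370 ≤ 596 → not valid
(16,275,344): 16+275 ≤ 344 → not valid
(284,408,744): 284+408 ≤ 744 → not valid
1 of the 7 triples forms a triangle.

1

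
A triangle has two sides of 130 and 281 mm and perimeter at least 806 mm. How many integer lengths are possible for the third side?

Triangle inequality: 151 < x < 411. Perimeter ≥ 806 gives x ≥ 806 − 130 − 281 = 395.
So 395 ≤ x < 411; integers 395 through 410: 16 values.

16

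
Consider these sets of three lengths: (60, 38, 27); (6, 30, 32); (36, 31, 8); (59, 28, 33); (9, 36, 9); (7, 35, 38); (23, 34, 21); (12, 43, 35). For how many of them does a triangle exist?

7

(27,38,60): 27+38 > 60 → valid
(6,30,32): 6+30 > 32 → valid
(8,31,36): 8+31 > 36 → valid
(28,33,59): 28+33 > 59 → valid
(9,9,36): 9+9 ≤ 36 → not valid
(7,35,38): 7+35 > 38 → valid
(21,23,34): 21+23 > 34 → valid
(12,35,43): 12+35 > 43 → valid
7 of the 8 triples form a triangle.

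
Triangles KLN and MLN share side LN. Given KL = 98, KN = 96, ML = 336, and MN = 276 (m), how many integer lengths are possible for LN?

133

From triangle KLN: 2 < LN < 194.
From triangle MLN: 60 < LN < 612.
Intersection: 60 < LN < 194, so integers 61 through 193: 133 values.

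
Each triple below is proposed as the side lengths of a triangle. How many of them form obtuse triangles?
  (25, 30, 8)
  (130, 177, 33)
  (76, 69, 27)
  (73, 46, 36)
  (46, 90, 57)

4

(25,30,8): 8²+25² = 689 < 900 = 30² → obtuse
(130,177,33): 33+130 ≤ 177, not a triangle
(76,69,27): 27²+69² = 5490 < 5776 = 76² → obtuse
(73,46,36): 36²+46² = 3412 < 5329 = 73² → obtuse
(46,90,57): 46²+57² = 5365 < 8100 = 90² → obtuse
4 of the 5 are obtuse.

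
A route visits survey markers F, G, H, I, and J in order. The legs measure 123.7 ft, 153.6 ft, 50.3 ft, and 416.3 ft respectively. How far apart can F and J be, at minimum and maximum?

88.7 ≤ FJ ≤ 743.9 ft

The maximum is all hops collinear in one direction: 123.7 + 153.6 + 50.3 + 416.3 = 743.9.
The longest hop is 416.3; the others sum to 327.6. Folding the others back against it leaves at least 416.3 − 327.6 = 88.7.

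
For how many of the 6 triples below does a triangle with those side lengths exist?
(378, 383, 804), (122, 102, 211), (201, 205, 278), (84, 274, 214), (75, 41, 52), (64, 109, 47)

5

(378,383,804): 378+383 ≤ 804 → not valid
(102,122,211): 102+122 > 211 → valid
(201,205,278): 201+205 > 278 → valid
(84,214,274): 84+214 > 274 → valid
(41,52,75): 41+52 > 75 → valid
(47,64,109): 47+64 > 109 → valid
5 of the 6 triples form a triangle.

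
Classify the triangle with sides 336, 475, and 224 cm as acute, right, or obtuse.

Compare the square of the longest side to the sum of squares of the other two: 224² + 336² = 163072 < 225625 = 475².

obtuse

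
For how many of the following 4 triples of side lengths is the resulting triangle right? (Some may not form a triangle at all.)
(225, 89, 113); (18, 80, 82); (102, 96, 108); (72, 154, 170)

2

(225,89,113): 89+113 ≤ 225, not a triangle
(18,80,82): 18²+80² = 6724 = 82² → right
(102,96,108): 96²+102² = 19620 > 11664 = 108² → acute
(72,154,170): 72²+154² = 28900 = 170² → right
2 of the 4 are right.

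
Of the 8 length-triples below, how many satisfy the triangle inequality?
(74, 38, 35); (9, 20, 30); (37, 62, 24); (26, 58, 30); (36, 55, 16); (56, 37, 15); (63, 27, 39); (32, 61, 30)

(35,38,74): 35+38 ≤ 74 → not valid
(9,20,30): 9+20 ≤ 30 → not valid
(24,37,62): 24+37 ≤ 62 → not valid
(26,30,58): 26+30 ≤ 58 → not valid
(16,36,55): 16+36 ≤ 55 → not valid
(15,37,56): 15+37 ≤ 56 → not valid
(27,39,63): 27+39 > 63 → valid
(30,32,61): 30+32 > 61 → valid
2 of the 8 triples form a triangle.

2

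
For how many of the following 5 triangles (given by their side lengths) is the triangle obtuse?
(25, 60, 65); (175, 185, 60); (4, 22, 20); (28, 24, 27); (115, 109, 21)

(25,60,65): 25²+60² = 4225 = 65² → right
(175,185,60): 60²+175² = 34225 = 185² → right
(4,22,20): 4²+20² = 416 < 484 = 22² → obtuse
(28,24,27): 24²+27² = 1305 > 784 = 28² → acute
(115,109,21): 21²+109² = 12322 < 13225 = 115² → obtuse
2 of the 5 are obtuse.

2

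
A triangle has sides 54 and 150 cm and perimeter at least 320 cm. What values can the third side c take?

Triangle inequality alone gives 96 < c < 204.
The perimeter condition gives c ≥ 320 − 54 − 150 = 116.
Intersecting the two: 116 ≤ c < 204.

116 ≤ c < 204 cm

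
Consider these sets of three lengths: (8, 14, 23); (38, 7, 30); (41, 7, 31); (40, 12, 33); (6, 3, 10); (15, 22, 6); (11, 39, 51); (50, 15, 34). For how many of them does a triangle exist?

1

(8,14,23): 8+14 ≤ 23 → not valid
(7,30,38): 7+30 ≤ 38 → not valid
(7,31,41): 7+31 ≤ 41 → not valid
(12,33,40): 12+33 > 40 → valid
(3,6,10): 3+6 ≤ 10 → not valid
(6,15,22): 6+15 ≤ 22 → not valid
(11,39,51): 11+39 ≤ 51 → not valid
(15,34,50): 15+34 ≤ 50 → not valid
1 of the 8 triples forms a triangle.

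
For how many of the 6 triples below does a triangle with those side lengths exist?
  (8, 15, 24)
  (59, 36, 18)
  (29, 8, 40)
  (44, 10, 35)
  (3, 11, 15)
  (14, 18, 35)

(8,15,24): 8+15 ≤ 24 → not valid
(18,36,59): 18+36 ≤ 59 → not valid
(8,29,40): 8+29 ≤ 40 → not valid
(10,35,44): 10+35 > 44 → valid
(3,11,15): 3+11 ≤ 15 → not valid
(14,18,35): 14+18 ≤ 35 → not valid
1 of the 6 triples forms a triangle.

1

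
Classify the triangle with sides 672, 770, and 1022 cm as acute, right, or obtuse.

right

Compare the square of the longest side to the sum of squares of the other two: 672² + 770² = 1044484 = 1022².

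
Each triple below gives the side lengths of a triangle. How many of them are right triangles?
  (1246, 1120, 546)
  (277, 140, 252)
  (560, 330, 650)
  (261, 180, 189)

3

(1246,1120,546): 546²+1120² = 1552516 = 1246² → right
(277,140,252): 140²+252² = 83104 > 76729 = 277² → acute
(560,330,650): 330²+560² = 422500 = 650² → right
(261,180,189): 180²+189² = 68121 = 261² → right
3 of the 4 are right.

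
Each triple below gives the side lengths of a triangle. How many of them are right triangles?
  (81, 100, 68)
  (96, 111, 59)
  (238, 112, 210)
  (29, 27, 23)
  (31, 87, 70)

1

(81,100,68): 68²+81² = 11185 > 10000 = 100² → acute
(96,111,59): 59²+96² = 12697 > 12321 = 111² → acute
(238,112,210): 112²+210² = 56644 = 238² → right
(29,27,23): 23²+27² = 1258 > 841 = 29² → acute
(31,87,70): 31²+70² = 5861 < 7569 = 87² → obtuse
1 of the 5 is right.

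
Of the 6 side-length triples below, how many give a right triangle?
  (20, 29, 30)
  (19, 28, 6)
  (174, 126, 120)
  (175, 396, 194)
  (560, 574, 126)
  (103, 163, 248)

2

(20,29,30): 20²+29² = 1241 > 900 = 30² → acute
(19,28,6): 6+19 ≤ 28, not a triangle
(174,126,120): 120²+126² = 30276 = 174² → right
(175,396,194): 175+194 ≤ 396, not a triangle
(560,574,126): 126²+560² = 329476 = 574² → right
(103,163,248): 103²+163² = 37178 < 61504 = 248² → obtuse
2 of the 6 are right.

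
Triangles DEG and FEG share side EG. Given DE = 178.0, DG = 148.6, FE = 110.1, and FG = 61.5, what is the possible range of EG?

From triangle DEG: |178.0 − 148.6| < EG < 178.0 + 148.6, i.e. 29.4 < EG < 326.6.
From triangle FEG: 48.6 < EG < 171.6.
Both must hold, so EG lies in the intersection.

48.6 < EG < 171.6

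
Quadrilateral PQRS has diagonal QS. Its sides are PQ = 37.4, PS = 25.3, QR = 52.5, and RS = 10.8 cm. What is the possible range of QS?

From triangle PQS: |37.4 − 25.3| < QS < 37.4 + 25.3, i.e. 12.1 < QS < 62.7.
From triangle RQS: 41.7 < QS < 63.3.
Both must hold, so QS lies in the intersection.

41.7 < QS < 62.7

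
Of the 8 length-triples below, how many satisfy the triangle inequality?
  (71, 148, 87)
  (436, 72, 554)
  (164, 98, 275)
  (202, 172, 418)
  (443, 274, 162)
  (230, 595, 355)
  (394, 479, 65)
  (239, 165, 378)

2

(71,87,148): 71+87 > 148 → valid
(72,436,554): 72+436 ≤ 554 → not valid
(98,164,275): 98+164 ≤ 275 → not valid
(172,202,418): 172+202 ≤ 418 → not valid
(162,274,443): 162+274 ≤ 443 → not valid
(230,355,595): 230+355 ≤ 595 → not valid
(65,394,479): 65+394 ≤ 479 → not valid
(165,239,378): 165+239 > 378 → valid
2 of the 8 triples form a triangle.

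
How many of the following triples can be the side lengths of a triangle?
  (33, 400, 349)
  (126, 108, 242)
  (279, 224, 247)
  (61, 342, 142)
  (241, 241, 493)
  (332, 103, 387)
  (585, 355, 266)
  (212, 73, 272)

4

(33,349,400): 33+349 ≤ 400 → not valid
(108,126,242): 108+126 ≤ 242 → not valid
(224,247,279): 224+247 > 279 → valid
(61,142,342): 61+142 ≤ 342 → not valid
(241,241,493): 241+241 ≤ 493 → not valid
(103,332,387): 103+332 > 387 → valid
(266,355,585): 266+355 > 585 → valid
(73,212,272): 73+212 > 272 → valid
4 of the 8 triples form a triangle.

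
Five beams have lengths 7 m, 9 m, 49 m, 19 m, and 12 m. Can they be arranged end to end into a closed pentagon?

For a pentagon, each side must be shorter than the sum of the others.
Here the longest side is 49, but the remaining 4 sides sum to only 47.

No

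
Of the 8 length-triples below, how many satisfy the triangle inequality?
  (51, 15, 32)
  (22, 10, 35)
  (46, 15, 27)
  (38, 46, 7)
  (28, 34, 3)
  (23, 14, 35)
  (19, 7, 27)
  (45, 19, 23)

1

(15,32,51): 15+32 ≤ 51 → not valid
(10,22,35): 10+22 ≤ 35 → not valid
(15,27,46): 15+27 ≤ 46 → not valid
(7,38,46): 7+38 ≤ 46 → not valid
(3,28,34): 3+28 ≤ 34 → not valid
(14,23,35): 14+23 > 35 → valid
(7,19,27): 7+19 ≤ 27 → not valid
(19,23,45): 19+23 ≤ 45 → not valid
1 of the 8 triples forms a triangle.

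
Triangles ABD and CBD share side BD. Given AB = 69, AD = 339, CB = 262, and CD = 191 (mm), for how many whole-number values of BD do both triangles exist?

137

From triangle ABD: 270 < BD < 408.
From triangle CBD: 71 < BD < 453.
Intersection: 270 < BD < 408, so integers 271 through 407: 137 values.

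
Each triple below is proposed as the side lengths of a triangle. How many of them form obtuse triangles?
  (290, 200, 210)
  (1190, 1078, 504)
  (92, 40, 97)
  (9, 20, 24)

(290,200,210): 200²+210² = 84100 = 290² → right
(1190,1078,504): 504²+1078² = 1416100 = 1190² → right
(92,40,97): 40²+92² = 10064 > 9409 = 97² → acute
(9,20,24): 9²+20² = 481 < 576 = 24² → obtuse
1 of the 4 is obtuse.

1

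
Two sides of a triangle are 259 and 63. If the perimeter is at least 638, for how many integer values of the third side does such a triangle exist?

6

Triangle inequality: 196 < x < 322. Perimeter ≥ 638 gives x ≥ 638 − 259 − 63 = 316.
So 316 ≤ x < 322; integers 316 through 321: 6 values.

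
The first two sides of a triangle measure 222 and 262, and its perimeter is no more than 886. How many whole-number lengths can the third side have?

Triangle inequality: 40 < x < 484. Perimeter ≤ 886 gives x ≤ 886 − 222 − 262 = 402.
So 40 < x ≤ 402; integers 41 through 402: 362 values.

362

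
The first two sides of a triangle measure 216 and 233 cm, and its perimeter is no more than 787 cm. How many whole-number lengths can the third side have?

321

Triangle inequality: 17 < x < 449. Perimeter ≤ 787 gives x ≤ 787 − 216 − 233 = 338.
So 17 < x ≤ 338; integers 18 through 338: 321 values.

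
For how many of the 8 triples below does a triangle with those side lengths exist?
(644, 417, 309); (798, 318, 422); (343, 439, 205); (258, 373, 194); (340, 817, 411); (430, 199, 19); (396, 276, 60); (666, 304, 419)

4

(309,417,644): 309+417 > 644 → valid
(318,422,798): 318+422 ≤ 798 → not valid
(205,343,439): 205+343 > 439 → valid
(194,258,373): 194+258 > 373 → valid
(340,411,817): 340+411 ≤ 817 → not valid
(19,199,430): 19+199 ≤ 430 → not valid
(60,276,396): 60+276 ≤ 396 → not valid
(304,419,666): 304+419 > 666 → valid
4 of the 8 triples form a triangle.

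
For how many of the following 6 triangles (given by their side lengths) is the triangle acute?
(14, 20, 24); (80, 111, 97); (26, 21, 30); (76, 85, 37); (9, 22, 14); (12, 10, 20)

3

(14,20,24): 14²+20² = 596 > 576 = 24² → acute
(80,111,97): 80²+97² = 15809 > 12321 = 111² → acute
(26,21,30): 21²+26² = 1117 > 900 = 30² → acute
(76,85,37): 37²+76² = 7145 < 7225 = 85² → obtuse
(9,22,14): 9²+14² = 277 < 484 = 22² → obtuse
(12,10,20): 10²+12² = 244 < 400 = 20² → obtuse
3 of the 6 are acute.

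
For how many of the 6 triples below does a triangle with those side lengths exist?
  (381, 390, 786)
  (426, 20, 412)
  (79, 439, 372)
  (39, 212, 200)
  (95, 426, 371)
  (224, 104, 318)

5

(381,390,786): 381+390 ≤ 786 → not valid
(20,412,426): 20+412 > 426 → valid
(79,372,439): 79+372 > 439 → valid
(39,200,212): 39+200 > 212 → valid
(95,371,426): 95+371 > 426 → valid
(104,224,318): 104+224 > 318 → valid
5 of the 6 triples form a triangle.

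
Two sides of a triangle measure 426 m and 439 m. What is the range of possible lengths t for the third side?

By the triangle inequality, t must be less than 426 + 439 = 865 and greater than |426 − 439| = 13.

13 < t < 865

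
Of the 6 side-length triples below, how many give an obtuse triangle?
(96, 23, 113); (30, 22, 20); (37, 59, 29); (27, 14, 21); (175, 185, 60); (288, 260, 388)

4

(96,23,113): 23²+96² = 9745 < 12769 = 113² → obtuse
(30,22,20): 20²+22² = 884 < 900 = 30² → obtuse
(37,59,29): 29²+37² = 2210 < 3481 = 59² → obtuse
(27,14,21): 14²+21² = 637 < 729 = 27² → obtuse
(175,185,60): 60²+175² = 34225 = 185² → right
(288,260,388): 260²+288² = 150544 = 388² → right
4 of the 6 are obtuse.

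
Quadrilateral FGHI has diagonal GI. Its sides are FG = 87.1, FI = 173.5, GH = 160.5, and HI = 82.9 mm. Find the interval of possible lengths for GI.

86.4 < GI < 243.4

From triangle FGI: |87.1 − 173.5| < GI < 87.1 + 173.5, i.e. 86.4 < GI < 260.6.
From triangle HGI: 77.6 < GI < 243.4.
Both must hold, so GI lies in the intersection.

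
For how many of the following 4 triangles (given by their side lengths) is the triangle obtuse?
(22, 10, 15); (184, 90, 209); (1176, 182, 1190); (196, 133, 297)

3

(22,10,15): 10²+15² = 325 < 484 = 22² → obtuse
(184,90,209): 90²+184² = 41956 < 43681 = 209² → obtuse
(1176,182,1190): 182²+1176² = 1416100 = 1190² → right
(196,133,297): 133²+196² = 56105 < 88209 = 297² → obtuse
3 of the 4 are obtuse.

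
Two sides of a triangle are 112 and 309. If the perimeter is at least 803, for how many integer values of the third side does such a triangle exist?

Triangle inequality: 197 < x < 421. Perimeter ≥ 803 gives x ≥ 803 − 112 − 309 = 382.
So 382 ≤ x < 421; integers 382 through 420: 39 values.

39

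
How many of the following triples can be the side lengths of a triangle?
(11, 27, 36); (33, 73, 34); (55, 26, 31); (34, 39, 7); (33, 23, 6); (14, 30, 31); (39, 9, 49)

4

(11,27,36): 11+27 > 36 → valid
(33,34,73): 33+34 ≤ 73 → not valid
(26,31,55): 26+31 > 55 → valid
(7,34,39): 7+34 > 39 → valid
(6,23,33): 6+23 ≤ 33 → not valid
(14,30,31): 14+30 > 31 → valid
(9,39,49): 9+39 ≤ 49 → not valid
4 of the 7 triples form a triangle.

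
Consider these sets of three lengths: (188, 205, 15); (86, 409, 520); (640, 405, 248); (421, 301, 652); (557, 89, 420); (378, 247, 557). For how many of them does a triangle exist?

(15,188,205): 15+188 ≤ 205 → not valid
(86,409,520): 86+409 ≤ 520 → not valid
(248,405,640): 248+405 > 640 → valid
(301,421,652): 301+421 > 652 → valid
(89,420,557): 89+420 ≤ 557 → not valid
(247,378,557): 247+378 > 557 → valid
3 of the 6 triples form a triangle.

3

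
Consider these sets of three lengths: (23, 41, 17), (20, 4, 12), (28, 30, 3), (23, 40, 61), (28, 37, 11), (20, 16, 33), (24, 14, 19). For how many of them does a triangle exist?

(17,23,41): 17+23 ≤ 41 → not valid
(4,12,20): 4+12 ≤ 20 → not valid
(3,28,30): 3+28 > 30 → valid
(23,40,61): 23+40 > 61 → valid
(11,28,37): 11+28 > 37 → valid
(16,20,33): 16+20 > 33 → valid
(14,19,24): 14+19 > 24 → valid
5 of the 7 triples form a triangle.

5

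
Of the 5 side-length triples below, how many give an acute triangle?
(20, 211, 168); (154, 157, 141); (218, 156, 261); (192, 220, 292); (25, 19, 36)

2

(20,211,168): 20+168 ≤ 211, not a triangle
(154,157,141): 141²+154² = 43597 > 24649 = 157² → acute
(218,156,261): 156²+218² = 71860 > 68121 = 261² → acute
(192,220,292): 192²+220² = 85264 = 292² → right
(25,19,36): 19²+25² = 986 < 1296 = 36² → obtuse
2 of the 5 are acute.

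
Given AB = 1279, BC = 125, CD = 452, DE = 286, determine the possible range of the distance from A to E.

The maximum is all hops collinear in one direction: 1279 + 125 + 452 + 286 = 2142.
The longest hop is 1279; the others sum to 863. Folding the others back against it leaves at least 1279 − 863 = 416.

416 ≤ AE ≤ 2142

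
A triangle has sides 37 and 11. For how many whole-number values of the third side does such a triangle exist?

21

The third side lies in the open interval (26, 48).
Integers from 27 to 47 inclusive: 47 − 27 + 1 = 21.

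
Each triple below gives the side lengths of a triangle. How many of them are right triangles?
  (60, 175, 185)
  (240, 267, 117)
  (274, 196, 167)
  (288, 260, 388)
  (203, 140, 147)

(60,175,185): 60²+175² = 34225 = 185² → right
(240,267,117): 117²+240² = 71289 = 267² → right
(274,196,167): 167²+196² = 66305 < 75076 = 274² → obtuse
(288,260,388): 260²+288² = 150544 = 388² → right
(203,140,147): 140²+147² = 41209 = 203² → right
4 of the 5 are right.

4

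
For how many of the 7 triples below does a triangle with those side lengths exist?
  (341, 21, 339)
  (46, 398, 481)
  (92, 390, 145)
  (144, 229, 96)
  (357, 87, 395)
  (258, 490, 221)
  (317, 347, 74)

(21,339,341): 21+339 > 341 → valid
(46,398,481): 46+398 ≤ 481 → not valid
(92,145,390): 92+145 ≤ 390 → not valid
(96,144,229): 96+144 > 229 → valid
(87,357,395): 87+357 > 395 → valid
(221,258,490): 221+258 ≤ 490 → not valid
(74,317,347): 74+317 > 347 → valid
4 of the 7 triples form a triangle.

4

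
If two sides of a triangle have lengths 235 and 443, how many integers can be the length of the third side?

The third side lies in the open interval (208, 678).
Integers from 209 to 677 inclusive: 677 − 209 + 1 = 469.

469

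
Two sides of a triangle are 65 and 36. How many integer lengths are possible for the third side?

71

The third side lies in the open interval (29, 101).
Integers from 30 to 100 inclusive: 100 − 30 + 1 = 71.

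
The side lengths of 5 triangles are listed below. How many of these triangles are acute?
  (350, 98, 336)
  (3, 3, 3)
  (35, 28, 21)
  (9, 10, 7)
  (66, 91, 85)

3

(350,98,336): 98²+336² = 122500 = 350² → right
(3,3,3): 3²+3² = 18 > 9 = 3² → acute
(35,28,21): 21²+28² = 1225 = 35² → right
(9,10,7): 7²+9² = 130 > 100 = 10² → acute
(66,91,85): 66²+85² = 11581 > 8281 = 91² → acute
3 of the 5 are acute.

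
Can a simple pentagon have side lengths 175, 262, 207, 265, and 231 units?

Yes

A pentagon exists iff every side is shorter than the sum of the others — equivalently, the longest side is less than the sum of the rest.
Longest side 265 < 875 (sum of the remaining 4), so yes.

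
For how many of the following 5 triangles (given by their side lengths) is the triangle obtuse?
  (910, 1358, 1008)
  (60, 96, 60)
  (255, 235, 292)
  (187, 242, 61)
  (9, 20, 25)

3

(910,1358,1008): 910²+1008² = 1844164 = 1358² → right
(60,96,60): 60²+60² = 7200 < 9216 = 96² → obtuse
(255,235,292): 235²+255² = 120250 > 85264 = 292² → acute
(187,242,61): 61²+187² = 38690 < 58564 = 242² → obtuse
(9,20,25): 9²+20² = 481 < 625 = 25² → obtuse
3 of the 5 are obtuse.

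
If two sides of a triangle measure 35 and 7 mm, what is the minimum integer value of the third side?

The third side must be strictly greater than |35 − 7| = 28.
The smallest integer above 28 is 29.

29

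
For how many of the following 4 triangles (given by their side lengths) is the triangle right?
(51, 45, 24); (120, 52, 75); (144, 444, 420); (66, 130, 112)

(51,45,24): 24²+45² = 2601 = 51² → right
(120,52,75): 52²+75² = 8329 < 14400 = 120² → obtuse
(144,444,420): 144²+420² = 197136 = 444² → right
(66,130,112): 66²+112² = 16900 = 130² → right
3 of the 4 are right.

3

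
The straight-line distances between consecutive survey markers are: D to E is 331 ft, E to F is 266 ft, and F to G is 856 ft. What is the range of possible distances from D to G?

The maximum is all hops collinear in one direction: 331 + 266 + 856 = 1453.
The longest hop is 856; the others sum to 597. Folding the others back against it leaves at least 856 − 597 = 259.

259 ≤ DG ≤ 1453 ft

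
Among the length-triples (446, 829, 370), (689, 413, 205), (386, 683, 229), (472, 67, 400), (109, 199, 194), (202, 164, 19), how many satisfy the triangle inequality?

1

(370,446,829): 370+446 ≤ 829 → not valid
(205,413,689): 205+413 ≤ 689 → not valid
(229,386,683): 229+386 ≤ 683 → not valid
(67,400,472): 67+400 ≤ 472 → not valid
(109,194,199): 109+194 > 199 → valid
(19,164,202): 19+164 ≤ 202 → not valid
1 of the 6 triples forms a triangle.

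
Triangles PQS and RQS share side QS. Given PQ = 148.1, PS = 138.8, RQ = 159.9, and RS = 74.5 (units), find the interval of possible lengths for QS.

From triangle PQS: |148.1 − 138.8| < QS < 148.1 + 138.8, i.e. 9.3 < QS < 286.9.
From triangle RQS: 85.4 < QS < 234.4.
Both must hold, so QS lies in the intersection.

85.4 < QS < 234.4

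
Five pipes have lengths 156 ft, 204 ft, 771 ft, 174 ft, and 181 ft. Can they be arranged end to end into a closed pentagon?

For a pentagon, each side must be shorter than the sum of the others.
Here the longest side is 771, but the remaining 4 sides sum to only 715.

No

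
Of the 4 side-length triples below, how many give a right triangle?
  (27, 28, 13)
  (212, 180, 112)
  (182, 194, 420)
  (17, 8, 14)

1

(27,28,13): 13²+27² = 898 > 784 = 28² → acute
(212,180,112): 112²+180² = 44944 = 212² → right
(182,194,420): 182+194 ≤ 420, not a triangle
(17,8,14): 8²+14² = 260 < 289 = 17² → obtuse
1 of the 4 is right.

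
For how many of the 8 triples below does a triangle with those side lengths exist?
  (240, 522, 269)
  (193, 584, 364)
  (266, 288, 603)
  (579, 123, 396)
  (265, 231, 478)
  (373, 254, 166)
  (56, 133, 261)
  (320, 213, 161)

(240,269,522): 240+269 ≤ 522 → not valid
(193,364,584): 193+364 ≤ 584 → not valid
(266,288,603): 266+288 ≤ 603 → not valid
(123,396,579): 123+396 ≤ 579 → not valid
(231,265,478): 231+265 > 478 → valid
(166,254,373): 166+254 > 373 → valid
(56,133,261): 56+133 ≤ 261 → not valid
(161,213,320): 161+213 > 320 → valid
3 of the 8 triples form a triangle.

3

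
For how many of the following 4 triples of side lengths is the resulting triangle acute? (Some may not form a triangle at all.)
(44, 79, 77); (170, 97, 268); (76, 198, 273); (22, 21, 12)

(44,79,77): 44²+77² = 7865 > 6241 = 79² → acute
(170,97,268): 97+170 ≤ 268, not a triangle
(76,198,273): 76²+198² = 44980 < 74529 = 273² → obtuse
(22,21,12): 12²+21² = 585 > 484 = 22² → acute
2 of the 4 are acute.

2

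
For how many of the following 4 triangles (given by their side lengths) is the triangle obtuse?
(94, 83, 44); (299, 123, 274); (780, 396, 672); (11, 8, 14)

(94,83,44): 44²+83² = 8825 < 8836 = 94² → obtuse
(299,123,274): 123²+274² = 90205 > 89401 = 299² → acute
(780,396,672): 396²+672² = 608400 = 780² → right
(11,8,14): 8²+11² = 185 < 196 = 14² → obtuse
2 of the 4 are obtuse.

2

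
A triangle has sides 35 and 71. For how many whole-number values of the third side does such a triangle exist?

69

The third side lies in the open interval (36, 106).
Integers from 37 to 105 inclusive: 105 − 37 + 1 = 69.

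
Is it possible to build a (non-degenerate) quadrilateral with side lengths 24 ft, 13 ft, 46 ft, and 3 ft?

For a quadrilateral, each side must be shorter than the sum of the others.
Here the longest side is 46, but the remaining 3 sides sum to only 40.

No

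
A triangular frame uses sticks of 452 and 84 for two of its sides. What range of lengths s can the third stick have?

368 < s < 536

By the triangle inequality, s must be less than 452 + 84 = 536 and greater than |452 − 84| = 368.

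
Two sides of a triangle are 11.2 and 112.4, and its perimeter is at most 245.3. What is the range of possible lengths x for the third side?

101.2 < x ≤ 121.7

Triangle inequality alone gives 101.2 < x < 123.6.
The perimeter condition gives x ≤ 245.3 − 11.2 − 112.4 = 121.7.
Intersecting the two: 101.2 < x ≤ 121.7.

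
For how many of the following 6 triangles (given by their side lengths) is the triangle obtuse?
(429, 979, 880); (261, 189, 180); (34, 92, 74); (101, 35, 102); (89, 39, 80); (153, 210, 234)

1

(429,979,880): 429²+880² = 958441 = 979² → right
(261,189,180): 180²+189² = 68121 = 261² → right
(34,92,74): 34²+74² = 6632 < 8464 = 92² → obtuse
(101,35,102): 35²+101² = 11426 > 10404 = 102² → acute
(89,39,80): 39²+80² = 7921 = 89² → right
(153,210,234): 153²+210² = 67509 > 54756 = 234² → acute
1 of the 6 is obtuse.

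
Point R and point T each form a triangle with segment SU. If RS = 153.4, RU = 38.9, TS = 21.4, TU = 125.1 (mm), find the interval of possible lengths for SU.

From triangle RSU: |153.4 − 38.9| < SU < 153.4 + 38.9, i.e. 114.5 < SU < 192.3.
From triangle TSU: 103.7 < SU < 146.5.
Both must hold, so SU lies in the intersection.

114.5 < SU < 146.5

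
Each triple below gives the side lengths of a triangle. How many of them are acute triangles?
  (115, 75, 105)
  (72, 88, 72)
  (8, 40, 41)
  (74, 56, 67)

3

(115,75,105): 75²+105² = 16650 > 13225 = 115² → acute
(72,88,72): 72²+72² = 10368 > 7744 = 88² → acute
(8,40,41): 8²+40² = 1664 < 1681 = 41² → obtuse
(74,56,67): 56²+67² = 7625 > 5476 = 74² → acute
3 of the 4 are acute.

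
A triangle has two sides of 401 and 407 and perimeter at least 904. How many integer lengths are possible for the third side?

Triangle inequality: 6 < x < 808. Perimeter ≥ 904 gives x ≥ 904 − 401 − 407 = 96.
So 96 ≤ x < 808; integers 96 through 807: 712 values.

712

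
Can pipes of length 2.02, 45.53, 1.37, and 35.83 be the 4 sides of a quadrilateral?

No

For a quadrilateral, each side must be shorter than the sum of the others.
Here the longest side is 45.53, but the remaining 3 sides sum to only 39.22.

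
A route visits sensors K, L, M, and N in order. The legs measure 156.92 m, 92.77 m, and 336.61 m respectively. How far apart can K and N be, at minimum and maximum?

86.92 ≤ KN ≤ 586.30 m

The maximum is all hops collinear in one direction: 156.92 + 92.77 + 336.61 = 586.30.
The longest hop is 336.61; the others sum to 249.69. Folding the others back against it leaves at least 336.61 − 249.69 = 86.92.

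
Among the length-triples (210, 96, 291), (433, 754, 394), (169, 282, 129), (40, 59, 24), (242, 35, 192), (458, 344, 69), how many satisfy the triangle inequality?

4

(96,210,291): 96+210 > 291 → valid
(394,433,754): 394+433 > 754 → valid
(129,169,282): 129+169 > 282 → valid
(24,40,59): 24+40 > 59 → valid
(35,192,242): 35+192 ≤ 242 → not valid
(69,344,458): 69+344 ≤ 458 → not valid
4 of the 6 triples form a triangle.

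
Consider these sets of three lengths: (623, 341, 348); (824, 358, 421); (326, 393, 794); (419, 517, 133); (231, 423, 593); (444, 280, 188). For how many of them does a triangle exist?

4

(341,348,623): 341+348 > 623 → valid
(358,421,824): 358+421 ≤ 824 → not valid
(326,393,794): 326+393 ≤ 794 → not valid
(133,419,517): 133+419 > 517 → valid
(231,423,593): 231+423 > 593 → valid
(188,280,444): 188+280 > 444 → valid
4 of the 6 triples form a triangle.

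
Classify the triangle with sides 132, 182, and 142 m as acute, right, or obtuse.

acute

Compare the square of the longest side to the sum of squares of the other two: 132² + 142² = 37588 > 33124 = 182².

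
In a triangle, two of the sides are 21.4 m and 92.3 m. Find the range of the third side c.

By the triangle inequality, c must be less than 21.4 + 92.3 = 113.7 and greater than |21.4 − 92.3| = 70.9.

70.9 < c < 113.7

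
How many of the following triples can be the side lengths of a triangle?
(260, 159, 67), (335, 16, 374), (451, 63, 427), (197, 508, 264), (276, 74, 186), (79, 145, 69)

2

(67,159,260): 67+159 ≤ 260 → not valid
(16,335,374): 16+335 ≤ 374 → not valid
(63,427,451): 63+427 > 451 → valid
(197,264,508): 197+264 ≤ 508 → not valid
(74,186,276): 74+186 ≤ 276 → not valid
(69,79,145): 69+79 > 145 → valid
2 of the 6 triples form a triangle.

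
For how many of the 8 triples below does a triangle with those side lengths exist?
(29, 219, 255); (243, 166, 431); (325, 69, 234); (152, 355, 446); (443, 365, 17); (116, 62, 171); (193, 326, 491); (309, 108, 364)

(29,219,255): 29+219 ≤ 255 → not valid
(166,243,431): 166+243 ≤ 431 → not valid
(69,234,325): 69+234 ≤ 325 → not valid
(152,355,446): 152+355 > 446 → valid
(17,365,443): 17+365 ≤ 443 → not valid
(62,116,171): 62+116 > 171 → valid
(193,326,491): 193+326 > 491 → valid
(108,309,364): 108+309 > 364 → valid
4 of the 8 triples form a triangle.

4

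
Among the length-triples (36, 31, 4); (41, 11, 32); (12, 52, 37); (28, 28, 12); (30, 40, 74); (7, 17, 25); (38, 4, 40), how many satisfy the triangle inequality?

(4,31,36): 4+31 ≤ 36 → not valid
(11,32,41): 11+32 > 41 → valid
(12,37,52): 12+37 ≤ 52 → not valid
(12,28,28): 12+28 > 28 → valid
(30,40,74): 30+40 ≤ 74 → not valid
(7,17,25): 7+17 ≤ 25 → not valid
(4,38,40): 4+38 > 40 → valid
3 of the 7 triples form a triangle.

3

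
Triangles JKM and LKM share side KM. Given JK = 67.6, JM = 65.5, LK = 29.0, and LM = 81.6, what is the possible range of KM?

From triangle JKM: |67.6 − 65.5| < KM < 67.6 + 65.5, i.e. 2.1 < KM < 133.1.
From triangle LKM: 52.6 < KM < 110.6.
Both must hold, so KM lies in the intersection.

52.6 < KM < 110.6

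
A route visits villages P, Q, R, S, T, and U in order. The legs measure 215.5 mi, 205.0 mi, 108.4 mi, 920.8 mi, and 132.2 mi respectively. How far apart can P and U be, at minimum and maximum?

The maximum is all hops collinear in one direction: 215.5 + 205.0 + 108.4 + 920.8 + 132.2 = 1581.9.
The longest hop is 920.8; the others sum to 661.1. Folding the others back against it leaves at least 920.8 − 661.1 = 259.7.

259.7 ≤ PU ≤ 1581.9 mi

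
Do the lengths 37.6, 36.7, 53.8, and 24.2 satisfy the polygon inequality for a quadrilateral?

A quadrilateral exists iff every side is shorter than the sum of the others — equivalently, the longest side is less than the sum of the rest.
Longest side 53.8 < 98.5 (sum of the remaining 3), so yes.

Yes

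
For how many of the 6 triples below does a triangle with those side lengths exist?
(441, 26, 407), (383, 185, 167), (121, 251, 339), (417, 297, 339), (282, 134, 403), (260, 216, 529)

3

(26,407,441): 26+407 ≤ 441 → not valid
(167,185,383): 167+185 ≤ 383 → not valid
(121,251,339): 121+251 > 339 → valid
(297,339,417): 297+339 > 417 → valid
(134,282,403): 134+282 > 403 → valid
(216,260,529): 216+260 ≤ 529 → not valid
3 of the 6 triples form a triangle.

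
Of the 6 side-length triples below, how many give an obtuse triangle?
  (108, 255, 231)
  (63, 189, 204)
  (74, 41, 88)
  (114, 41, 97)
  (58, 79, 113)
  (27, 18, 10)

5

(108,255,231): 108²+231² = 65025 = 255² → right
(63,189,204): 63²+189² = 39690 < 41616 = 204² → obtuse
(74,41,88): 41²+74² = 7157 < 7744 = 88² → obtuse
(114,41,97): 41²+97² = 11090 < 12996 = 114² → obtuse
(58,79,113): 58²+79² = 9605 < 12769 = 113² → obtuse
(27,18,10): 10²+18² = 424 < 729 = 27² → obtuse
5 of the 6 are obtuse.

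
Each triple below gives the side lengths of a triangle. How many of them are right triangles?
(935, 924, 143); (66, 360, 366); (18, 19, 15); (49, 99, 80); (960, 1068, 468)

(935,924,143): 143²+924² = 874225 = 935² → right
(66,360,366): 66²+360² = 133956 = 366² → right
(18,19,15): 15²+18² = 549 > 361 = 19² → acute
(49,99,80): 49²+80² = 8801 < 9801 = 99² → obtuse
(960,1068,468): 468²+960² = 1140624 = 1068² → right
3 of the 5 are right.

3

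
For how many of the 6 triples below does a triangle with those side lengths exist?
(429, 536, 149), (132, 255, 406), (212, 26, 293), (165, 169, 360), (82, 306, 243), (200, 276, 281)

(149,429,536): 149+429 > 536 → valid
(132,255,406): 132+255 ≤ 406 → not valid
(26,212,293): 26+212 ≤ 293 → not valid
(165,169,360): 165+169 ≤ 360 → not valid
(82,243,306): 82+243 > 306 → valid
(200,276,281): 200+276 > 281 → valid
3 of the 6 triples form a triangle.

3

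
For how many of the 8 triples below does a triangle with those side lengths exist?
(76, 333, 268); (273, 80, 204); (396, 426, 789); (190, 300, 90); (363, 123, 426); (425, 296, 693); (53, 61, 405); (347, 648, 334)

(76,268,333): 76+268 > 333 → valid
(80,204,273): 80+204 > 273 → valid
(396,426,789): 396+426 > 789 → valid
(90,190,300): 90+190 ≤ 300 → not valid
(123,363,426): 123+363 > 426 → valid
(296,425,693): 296+425 > 693 → valid
(53,61,405): 53+61 ≤ 405 → not valid
(334,347,648): 334+347 > 648 → valid
6 of the 8 triples form a triangle.

6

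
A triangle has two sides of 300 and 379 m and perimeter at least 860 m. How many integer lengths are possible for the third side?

498

Triangle inequality: 79 < x < 679. Perimeter ≥ 860 gives x ≥ 860 − 300 − 379 = 181.
So 181 ≤ x < 679; integers 181 through 678: 498 values.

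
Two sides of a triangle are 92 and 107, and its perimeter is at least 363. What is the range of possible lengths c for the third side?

Triangle inequality alone gives 15 < c < 199.
The perimeter condition gives c ≥ 363 − 92 − 107 = 164.
Intersecting the two: 164 ≤ c < 199.

164 ≤ c < 199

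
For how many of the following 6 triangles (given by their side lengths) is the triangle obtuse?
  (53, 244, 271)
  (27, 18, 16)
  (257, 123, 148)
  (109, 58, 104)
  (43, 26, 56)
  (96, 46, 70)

5

(53,244,271): 53²+244² = 62345 < 73441 = 271² → obtuse
(27,18,16): 16²+18² = 580 < 729 = 27² → obtuse
(257,123,148): 123²+148² = 37033 < 66049 = 257² → obtuse
(109,58,104): 58²+104² = 14180 > 11881 = 109² → acute
(43,26,56): 26²+43² = 2525 < 3136 = 56² → obtuse
(96,46,70): 46²+70² = 7016 < 9216 = 96² → obtuse
5 of the 6 are obtuse.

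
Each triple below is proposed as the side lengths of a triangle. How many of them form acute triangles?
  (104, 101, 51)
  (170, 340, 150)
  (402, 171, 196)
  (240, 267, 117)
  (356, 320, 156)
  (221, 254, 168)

2

(104,101,51): 51²+101² = 12802 > 10816 = 104² → acute
(170,340,150): 150+170 ≤ 340, not a triangle
(402,171,196): 171+196 ≤ 402, not a triangle
(240,267,117): 117²+240² = 71289 = 267² → right
(356,320,156): 156²+320² = 126736 = 356² → right
(221,254,168): 168²+221² = 77065 > 64516 = 254² → acute
2 of the 6 are acute.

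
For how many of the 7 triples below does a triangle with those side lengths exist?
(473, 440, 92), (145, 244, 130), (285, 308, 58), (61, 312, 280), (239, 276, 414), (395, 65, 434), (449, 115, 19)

6

(92,440,473): 92+440 > 473 → valid
(130,145,244): 130+145 > 244 → valid
(58,285,308): 58+285 > 308 → valid
(61,280,312): 61+280 > 312 → valid
(239,276,414): 239+276 > 414 → valid
(65,395,434): 65+395 > 434 → valid
(19,115,449): 19+115 ≤ 449 → not valid
6 of the 7 triples form a triangle.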